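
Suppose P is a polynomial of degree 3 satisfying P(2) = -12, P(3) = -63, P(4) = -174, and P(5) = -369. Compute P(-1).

21

Using the Lagrange interpolation formula with nodes 2, 3, 4, 5:
  L_0(x) = (x - 3)(x - 4)(x - 5) / -6
  L_1(x) = (x - 2)(x - 4)(x - 5) / 2
  L_2(x) = (x - 2)(x - 3)(x - 5) / -2
  L_3(x) = (x - 2)(x - 3)(x - 4) / 6
Then P(x) = -12·L_0(x) - 63·L_1(x) - 174·L_2(x) - 369·L_3(x).
Expanding and collecting terms gives P(x) = -4x^3 + 6x^2 - 5x + 6.
Evaluating at x = -1: P(-1) = 21.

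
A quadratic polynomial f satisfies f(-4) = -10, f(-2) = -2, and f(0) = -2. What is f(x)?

f(x) = -x^2 - 2x - 2

Using the Lagrange interpolation formula with nodes -4, -2, 0:
  L_0(x) = (x + 2)x / 8
  L_1(x) = (x + 4)x / -4
  L_2(x) = (x + 4)(x + 2) / 8
Then f(x) = -10·L_0(x) - 2·L_1(x) - 2·L_2(x).
Expanding and collecting terms gives f(x) = -x^2 - 2x - 2.
Check: f(0) = -2. ✓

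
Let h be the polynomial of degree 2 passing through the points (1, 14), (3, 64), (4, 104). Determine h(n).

h(n) = 5n^2 + 5n + 4

Write h(n) = an^2 + bn + c. Substituting each data point gives a linear system:
  a + b + c = 14
  9a + 3b + c = 64
  16a + 4b + c = 104
Solving the system yields a = 5, b = 5, c = 4.
So h(n) = 5n^2 + 5n + 4.
Check: h(1) = 14. ✓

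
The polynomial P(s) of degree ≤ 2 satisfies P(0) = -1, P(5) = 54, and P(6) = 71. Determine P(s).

P(s) = s^2 + 6s - 1

Write P(s) = as^2 + bs + c. Substituting each data point gives a linear system:
  c = -1
  25a + 5b + c = 54
  36a + 6b + c = 71
Solving the system yields a = 1, b = 6, c = -1.
So P(s) = s^2 + 6s - 1.
Check: P(0) = -1. ✓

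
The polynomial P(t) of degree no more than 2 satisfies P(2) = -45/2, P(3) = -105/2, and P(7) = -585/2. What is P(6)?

Using the Lagrange interpolation formula with nodes 2, 3, 7:
  L_0(t) = (t - 3)(t - 7) / 5
  L_1(t) = (t - 2)(t - 7) / -4
  L_2(t) = (t - 2)(t - 3) / 20
Then P(t) = -45/2·L_0(t) - 105/2·L_1(t) - 585/2·L_2(t).
Expanding and collecting terms gives P(t) = -6t^2 + 3/2.
Evaluating at t = 6: P(6) = -429/2.

-429/2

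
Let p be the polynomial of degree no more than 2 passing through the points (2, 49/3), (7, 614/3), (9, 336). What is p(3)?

38

Using the Lagrange interpolation formula with nodes 2, 7, 9:
  L_0(x) = (x - 7)(x - 9) / 35
  L_1(x) = (x - 2)(x - 9) / -10
  L_2(x) = (x - 2)(x - 7) / 14
Then p(x) = 49/3·L_0(x) + 614/3·L_1(x) + 336·L_2(x).
Expanding and collecting terms gives p(x) = 4x^2 + (5/3)x - 3.
Evaluating at x = 3: p(3) = 38.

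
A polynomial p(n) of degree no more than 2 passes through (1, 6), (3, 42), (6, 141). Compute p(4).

Using the Lagrange interpolation formula with nodes 1, 3, 6:
  L_0(n) = (n - 3)(n - 6) / 10
  L_1(n) = (n - 1)(n - 6) / -6
  L_2(n) = (n - 1)(n - 3) / 15
Then p(n) = 6·L_0(n) + 42·L_1(n) + 141·L_2(n).
Expanding and collecting terms gives p(n) = 3n^2 + 6n - 3.
Evaluating at n = 4: p(4) = 69.

69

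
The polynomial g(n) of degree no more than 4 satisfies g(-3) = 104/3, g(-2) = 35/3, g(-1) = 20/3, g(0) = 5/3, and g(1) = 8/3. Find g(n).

Write g(n) = an^4 + bn^3 + cn^2 + dn + e. Substituting each data point gives a linear system:
  81a - 27b + 9c - 3d + e = 104/3
  16a - 8b + 4c - 2d + e = 35/3
  a - b + c - d + e = 20/3
  e = 5/3
  a + b + c + d + e = 8/3
Solving the system yields a = 1, b = 3, c = 2, d = -5, e = 5/3.
So g(n) = n^4 + 3n^3 + 2n^2 - 5n + 5/3.
Check: g(1) = 8/3. ✓

g(n) = n^4 + 3n^3 + 2n^2 - 5n + 5/3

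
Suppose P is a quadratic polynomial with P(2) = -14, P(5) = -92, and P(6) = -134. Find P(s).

Using the Lagrange interpolation formula with nodes 2, 5, 6:
  L_0(s) = (s - 5)(s - 6) / 12
  L_1(s) = (s - 2)(s - 6) / -3
  L_2(s) = (s - 2)(s - 5) / 4
Then P(s) = -14·L_0(s) - 92·L_1(s) - 134·L_2(s).
Expanding and collecting terms gives P(s) = -4s² + 2s - 2.
Check: P(2) = -14. ✓

P(s) = -4s^2 + 2s - 2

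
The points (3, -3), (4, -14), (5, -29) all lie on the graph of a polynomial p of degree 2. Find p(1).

7

Forward differences of the values at u = 3, 4, 5:
  p  : -3  -14  -29
  Δ  : -11  -15
  Δ^2: -4
The second differences are constant, confirming degree 2.
Interpolating (Newton forward form) and evaluating at u = 1 gives p(1) = 7.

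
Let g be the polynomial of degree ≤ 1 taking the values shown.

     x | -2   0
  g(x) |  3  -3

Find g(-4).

Write g(x) = ax + b. Substituting each data point gives a linear system:
  -2a + b = 3
  b = -3
Solving the system yields a = -3, b = -3.
So g(x) = -3x - 3.
Then g(-4) = 9.

9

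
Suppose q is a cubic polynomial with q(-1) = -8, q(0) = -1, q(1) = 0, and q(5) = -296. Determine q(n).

q(n) = -2n^3 - 3n^2 + 6n - 1

Using the Lagrange interpolation formula with nodes -1, 0, 1, 5:
  L_0(n) = n(n - 1)(n - 5) / -12
  L_1(n) = (n + 1)(n - 1)(n - 5) / 5
  L_2(n) = (n + 1)n(n - 5) / -8
  L_3(n) = (n + 1)n(n - 1) / 120
Then q(n) = -8·L_0(n) - 1·L_1(n) + 0·L_2(n) - 296·L_3(n).
Expanding and collecting terms gives q(n) = -2n³ - 3n² + 6n - 1.
Check: q(-1) = -8. ✓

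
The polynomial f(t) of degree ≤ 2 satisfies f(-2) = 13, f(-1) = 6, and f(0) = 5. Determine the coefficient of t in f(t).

Write f(t) = at^2 + bt + c. Substituting each data point gives a linear system:
  4a - 2b + c = 13
  a - b + c = 6
  c = 5
Solving the system yields a = 3, b = 2, c = 5.
So f(t) = 3t² + 2t + 5.
The coefficient of t is 2.

2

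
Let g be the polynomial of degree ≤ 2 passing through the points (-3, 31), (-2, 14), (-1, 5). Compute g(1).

Write g(x) = ax^2 + bx + c. Substituting each data point gives a linear system:
  9a - 3b + c = 31
  4a - 2b + c = 14
  a - b + c = 5
Solving the system yields a = 4, b = 3, c = 4.
So g(x) = 4x^2 + 3x + 4.
Then g(1) = 11.

11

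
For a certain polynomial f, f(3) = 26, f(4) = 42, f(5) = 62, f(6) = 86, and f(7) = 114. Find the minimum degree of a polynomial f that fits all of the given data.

2

Forward differences of the values at u = 3, 4, 5, 6, 7:
  f  : 26  42  62  86  114
  Δ  : 16  20  24  28
  Δ^2: 4  4  4
  Δ^3: 0  0
  Δ^4: 0
The second differences are constant (4) and nonzero, while all higher differences vanish, so the minimal degree is 2.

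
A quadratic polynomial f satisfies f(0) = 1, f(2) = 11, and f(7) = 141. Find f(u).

Write f(u) = au^2 + bu + c. Substituting each data point gives a linear system:
  c = 1
  4a + 2b + c = 11
  49a + 7b + c = 141
Solving the system yields a = 3, b = -1, c = 1.
So f(u) = 3u^2 - u + 1.
Check: f(0) = 1. ✓

f(u) = 3u^2 - u + 1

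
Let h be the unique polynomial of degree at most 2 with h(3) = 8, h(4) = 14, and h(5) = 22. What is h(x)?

h(x) = x^2 - x + 2

Write h(x) = ax^2 + bx + c. Substituting each data point gives a linear system:
  9a + 3b + c = 8
  16a + 4b + c = 14
  25a + 5b + c = 22
Solving the system yields a = 1, b = -1, c = 2.
So h(x) = x² - x + 2.
Check: h(4) = 14. ✓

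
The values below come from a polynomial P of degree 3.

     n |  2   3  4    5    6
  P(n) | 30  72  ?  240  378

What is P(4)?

140

The 4 known points determine the degree-3 polynomial uniquely.
Write P(n) = an^3 + bn^2 + cn + d. Substituting each data point gives a linear system:
  8a + 4b + 2c + d = 30
  27a + 9b + 3c + d = 72
  125a + 25b + 5c + d = 240
  216a + 36b + 6c + d = 378
Solving the system yields a = 1, b = 4, c = 3, d = 0.
So P(n) = n^3 + 4n^2 + 3n.
Then P(4) = 140.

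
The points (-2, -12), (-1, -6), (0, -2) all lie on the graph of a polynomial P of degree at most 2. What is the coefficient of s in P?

Write P(s) = as^2 + bs + c. Substituting each data point gives a linear system:
  4a - 2b + c = -12
  a - b + c = -6
  c = -2
Solving the system yields a = -1, b = 3, c = -2.
So P(s) = -s² + 3s - 2.
The coefficient of s is 3.

3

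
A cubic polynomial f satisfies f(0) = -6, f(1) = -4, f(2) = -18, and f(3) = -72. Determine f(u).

f(u) = -4u^3 + 4u^2 + 2u - 6

Using the Lagrange interpolation formula with nodes 0, 1, 2, 3:
  L_0(u) = (u - 1)(u - 2)(u - 3) / -6
  L_1(u) = u(u - 2)(u - 3) / 2
  L_2(u) = u(u - 1)(u - 3) / -2
  L_3(u) = u(u - 1)(u - 2) / 6
Then f(u) = -6·L_0(u) - 4·L_1(u) - 18·L_2(u) - 72·L_3(u).
Expanding and collecting terms gives f(u) = -4u³ + 4u² + 2u - 6.
Check: f(3) = -72. ✓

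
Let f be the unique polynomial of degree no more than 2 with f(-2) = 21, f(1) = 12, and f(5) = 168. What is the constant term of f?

3

Write f(s) = as^2 + bs + c. Substituting each data point gives a linear system:
  4a - 2b + c = 21
  a + b + c = 12
  25a + 5b + c = 168
Solving the system yields a = 6, b = 3, c = 3.
So f(s) = 6s^2 + 3s + 3.
The constant term is 3.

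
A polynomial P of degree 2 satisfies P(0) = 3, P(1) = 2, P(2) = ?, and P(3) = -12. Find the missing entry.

The 3 known points determine the degree-2 polynomial uniquely.
Write P(n) = an^2 + bn + c. Substituting each data point gives a linear system:
  c = 3
  a + b + c = 2
  9a + 3b + c = -12
Solving the system yields a = -2, b = 1, c = 3.
So P(n) = -2n^2 + n + 3.
Then P(2) = -3.

-3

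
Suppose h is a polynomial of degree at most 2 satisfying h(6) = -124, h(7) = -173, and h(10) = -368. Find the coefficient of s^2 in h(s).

-4

Write h(s) = as^2 + bs + c. Substituting each data point gives a linear system:
  36a + 6b + c = -124
  49a + 7b + c = -173
  100a + 10b + c = -368
Solving the system yields a = -4, b = 3, c = 2.
So h(s) = -4s^2 + 3s + 2.
The leading coefficient is -4.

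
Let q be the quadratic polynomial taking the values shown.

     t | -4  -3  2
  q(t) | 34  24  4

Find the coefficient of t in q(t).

Write q(t) = at^2 + bt + c. Substituting each data point gives a linear system:
  16a - 4b + c = 34
  9a - 3b + c = 24
  4a + 2b + c = 4
Solving the system yields a = 1, b = -3, c = 6.
So q(t) = t^2 - 3t + 6.
The coefficient of t is -3.

-3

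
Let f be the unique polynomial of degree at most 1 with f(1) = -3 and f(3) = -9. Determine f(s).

Write f(s) = as + b. Substituting each data point gives a linear system:
  a + b = -3
  3a + b = -9
Solving the system yields a = -3, b = 0.
So f(s) = -3s.
Check: f(1) = -3. ✓

f(s) = -3s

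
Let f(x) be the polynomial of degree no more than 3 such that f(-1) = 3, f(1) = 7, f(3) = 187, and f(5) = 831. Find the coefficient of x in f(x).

Write f(x) = ax^3 + bx^2 + cx + d. Substituting each data point gives a linear system:
  -a + b - c + d = 3
  a + b + c + d = 7
  27a + 9b + 3c + d = 187
  125a + 25b + 5c + d = 831
Solving the system yields a = 6, b = 4, c = -4, d = 1.
So f(x) = 6x³ + 4x² - 4x + 1.
The coefficient of x is -4.

-4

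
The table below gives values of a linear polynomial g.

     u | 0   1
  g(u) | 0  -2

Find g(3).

-6

Write g(u) = au + b. Substituting each data point gives a linear system:
  b = 0
  a + b = -2
Solving the system yields a = -2, b = 0.
So g(u) = -2u.
Then g(3) = -6.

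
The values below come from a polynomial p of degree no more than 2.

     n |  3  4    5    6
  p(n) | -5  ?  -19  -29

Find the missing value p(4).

-11

The 3 known points determine the degree-2 polynomial uniquely.
Write p(n) = an^2 + bn + c. Substituting each data point gives a linear system:
  9a + 3b + c = -5
  25a + 5b + c = -19
  36a + 6b + c = -29
Solving the system yields a = -1, b = 1, c = 1.
So p(n) = -n^2 + n + 1.
Then p(4) = -11.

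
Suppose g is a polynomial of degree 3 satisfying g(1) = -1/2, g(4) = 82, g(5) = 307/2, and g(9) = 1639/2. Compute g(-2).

Write g(x) = ax^3 + bx^2 + cx + d. Substituting each data point gives a linear system:
  a + b + c + d = -1/2
  64a + 16b + 4c + d = 82
  125a + 25b + 5c + d = 307/2
  729a + 81b + 9c + d = 1639/2
Solving the system yields a = 1, b = 1, c = 3/2, d = -4.
So g(x) = x^3 + x^2 + (3/2)x - 4.
Then g(-2) = -11.

-11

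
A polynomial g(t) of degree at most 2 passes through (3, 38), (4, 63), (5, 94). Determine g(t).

Write g(t) = at^2 + bt + c. Substituting each data point gives a linear system:
  9a + 3b + c = 38
  16a + 4b + c = 63
  25a + 5b + c = 94
Solving the system yields a = 3, b = 4, c = -1.
So g(t) = 3t^2 + 4t - 1.
Check: g(5) = 94. ✓

g(t) = 3t^2 + 4t - 1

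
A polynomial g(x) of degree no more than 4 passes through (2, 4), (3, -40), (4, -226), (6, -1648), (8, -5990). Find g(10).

Write g(x) = ax^4 + bx^3 + cx^2 + dx + e. Substituting each data point gives a linear system:
  16a + 8b + 4c + 2d + e = 4
  81a + 27b + 9c + 3d + e = -40
  256a + 64b + 16c + 4d + e = -226
  1296a + 216b + 36c + 6d + e = -1648
  4096a + 512b + 64c + 8d + e = -5990
Solving the system yields a = -2, b = 4, c = 3, d = -5, e = 2.
So g(x) = -2x^4 + 4x^3 + 3x^2 - 5x + 2.
Then g(10) = -15748.

-15748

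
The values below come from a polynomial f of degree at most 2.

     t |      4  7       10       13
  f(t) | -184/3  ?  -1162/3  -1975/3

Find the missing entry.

-565/3

On equispaced nodes a degree-2 polynomial has vanishing third forward difference, so
  - f(4) + 3·f(7) - 3·f(10) + f(13) = 0.
Substituting the known values and solving for f(7):
  3·f(7) = -565
  f(7) = -565/3.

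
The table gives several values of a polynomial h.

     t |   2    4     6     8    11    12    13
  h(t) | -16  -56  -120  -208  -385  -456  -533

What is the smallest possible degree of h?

Divided differences on the nodes 2, 4, 6, 8, 11, 12, 13:
  order 0: -16  -56  -120  -208  -385  -456  -533
  order 1: -20  -32  -44  -59  -71  -77
  order 2: -3  -3  -3  -3  -3
  order 3: 0  0  0  0
  order 4: 0  0  0
  order 5: 0  0
  order 6: 0
The order-2 divided differences are all -3 (nonzero) and every higher order vanishes, so the data lies on a polynomial of degree exactly 2.

2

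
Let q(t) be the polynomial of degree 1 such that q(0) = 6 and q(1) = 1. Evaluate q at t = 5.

-19

Using the Lagrange interpolation formula with nodes 0, 1:
  L_0(t) = (t - 1) / -1
  L_1(t) = t / 1
Then q(t) = 6·L_0(t) + 1·L_1(t).
Expanding and collecting terms gives q(t) = -5t + 6.
Evaluating at t = 5: q(5) = -19.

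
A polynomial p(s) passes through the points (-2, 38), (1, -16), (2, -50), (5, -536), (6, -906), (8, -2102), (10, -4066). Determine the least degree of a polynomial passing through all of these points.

3

Divided differences on the nodes -2, 1, 2, 5, 6, 8, 10:
  order 0: 38  -16  -50  -536  -906  -2102  -4066
  order 1: -18  -34  -162  -370  -598  -982
  order 2: -4  -32  -52  -76  -96
  order 3: -4  -4  -4  -4
  order 4: 0  0  0
  order 5: 0  0
  order 6: 0
The order-3 divided differences are all -4 (nonzero) and every higher order vanishes, so the data lies on a polynomial of degree exactly 3.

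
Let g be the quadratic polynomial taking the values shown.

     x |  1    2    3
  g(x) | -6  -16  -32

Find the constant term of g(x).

Write g(x) = ax^2 + bx + c. Substituting each data point gives a linear system:
  a + b + c = -6
  4a + 2b + c = -16
  9a + 3b + c = -32
Solving the system yields a = -3, b = -1, c = -2.
So g(x) = -3x^2 - x - 2.
The constant term is -2.

-2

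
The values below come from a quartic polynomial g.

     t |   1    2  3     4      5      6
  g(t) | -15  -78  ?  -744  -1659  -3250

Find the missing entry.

-277

The 5 known points determine the degree-4 polynomial uniquely.
Write g(t) = at^4 + bt^3 + ct^2 + dt + e. Substituting each data point gives a linear system:
  a + b + c + d + e = -15
  16a + 8b + 4c + 2d + e = -78
  256a + 64b + 16c + 4d + e = -744
  625a + 125b + 25c + 5d + e = -1659
  1296a + 216b + 36c + 6d + e = -3250
Solving the system yields a = -2, b = -2, c = -6, d = -1, e = -4.
So g(t) = -2t^4 - 2t^3 - 6t^2 - t - 4.
Then g(3) = -277.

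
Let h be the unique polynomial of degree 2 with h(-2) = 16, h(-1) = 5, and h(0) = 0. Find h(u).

h(u) = 3u^2 - 2u

Write h(u) = au^2 + bu + c. Substituting each data point gives a linear system:
  4a - 2b + c = 16
  a - b + c = 5
  c = 0
Solving the system yields a = 3, b = -2, c = 0.
So h(u) = 3u² - 2u.
Check: h(0) = 0. ✓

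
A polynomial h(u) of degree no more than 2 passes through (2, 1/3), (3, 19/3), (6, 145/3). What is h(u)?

h(u) = 2u^2 - 4u + 1/3

Write h(u) = au^2 + bu + c. Substituting each data point gives a linear system:
  4a + 2b + c = 1/3
  9a + 3b + c = 19/3
  36a + 6b + c = 145/3
Solving the system yields a = 2, b = -4, c = 1/3.
So h(u) = 2u^2 - 4u + 1/3.
Check: h(6) = 145/3. ✓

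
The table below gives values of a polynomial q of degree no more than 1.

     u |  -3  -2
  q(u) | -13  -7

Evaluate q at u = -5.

Write q(u) = au + b. Substituting each data point gives a linear system:
  -3a + b = -13
  -2a + b = -7
Solving the system yields a = 6, b = 5.
So q(u) = 6u + 5.
Then q(-5) = -25.

-25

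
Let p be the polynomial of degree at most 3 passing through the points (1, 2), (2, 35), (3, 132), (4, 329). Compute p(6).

1167

Using the Lagrange interpolation formula with nodes 1, 2, 3, 4:
  L_0(n) = (n - 2)(n - 3)(n - 4) / -6
  L_1(n) = (n - 1)(n - 3)(n - 4) / 2
  L_2(n) = (n - 1)(n - 2)(n - 4) / -2
  L_3(n) = (n - 1)(n - 2)(n - 3) / 6
Then p(n) = 2·L_0(n) + 35·L_1(n) + 132·L_2(n) + 329·L_3(n).
Expanding and collecting terms gives p(n) = 6n^3 - 4n^2 + 3n - 3.
Evaluating at n = 6: p(6) = 1167.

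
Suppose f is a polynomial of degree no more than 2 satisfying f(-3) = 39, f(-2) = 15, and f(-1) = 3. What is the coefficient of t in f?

Write f(t) = at^2 + bt + c. Substituting each data point gives a linear system:
  9a - 3b + c = 39
  4a - 2b + c = 15
  a - b + c = 3
Solving the system yields a = 6, b = 6, c = 3.
So f(t) = 6t² + 6t + 3.
The coefficient of t is 6.

6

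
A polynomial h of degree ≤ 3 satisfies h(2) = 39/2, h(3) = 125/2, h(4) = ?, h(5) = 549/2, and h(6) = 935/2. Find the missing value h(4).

287/2

The 4 known points determine the degree-3 polynomial uniquely.
Write h(n) = an^3 + bn^2 + cn + d. Substituting each data point gives a linear system:
  8a + 4b + 2c + d = 39/2
  27a + 9b + 3c + d = 125/2
  125a + 25b + 5c + d = 549/2
  216a + 36b + 6c + d = 935/2
Solving the system yields a = 2, b = 1, c = 0, d = -1/2.
So h(n) = 2n^3 + n^2 - 1/2.
Then h(4) = 287/2.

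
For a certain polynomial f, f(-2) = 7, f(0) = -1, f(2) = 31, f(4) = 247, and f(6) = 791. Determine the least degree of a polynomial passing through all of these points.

Forward differences of the values at t = -2, 0, 2, 4, 6:
  f  : 7  -1  31  247  791
  Δ  : -8  32  216  544
  Δ^2: 40  184  328
  Δ^3: 144  144
  Δ^4: 0
The third differences are constant (144) and nonzero, while all higher differences vanish, so the minimal degree is 3.

3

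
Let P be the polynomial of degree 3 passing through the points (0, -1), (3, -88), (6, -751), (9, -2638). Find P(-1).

Using the Lagrange interpolation formula with nodes 0, 3, 6, 9:
  L_0(u) = (u - 3)(u - 6)(u - 9) / -162
  L_1(u) = u(u - 6)(u - 9) / 54
  L_2(u) = u(u - 3)(u - 9) / -54
  L_3(u) = u(u - 3)(u - 6) / 162
Then P(u) = -1·L_0(u) - 88·L_1(u) - 751·L_2(u) - 2638·L_3(u).
Expanding and collecting terms gives P(u) = -4u^3 + 4u^2 - 5u - 1.
Evaluating at u = -1: P(-1) = 12.

12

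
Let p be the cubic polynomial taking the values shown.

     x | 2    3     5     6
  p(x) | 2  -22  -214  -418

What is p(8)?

-1132

Write p(x) = ax^3 + bx^2 + cx + d. Substituting each data point gives a linear system:
  8a + 4b + 2c + d = 2
  27a + 9b + 3c + d = -22
  125a + 25b + 5c + d = -214
  216a + 36b + 6c + d = -418
Solving the system yields a = -3, b = 6, c = 3, d = -4.
So p(x) = -3x^3 + 6x^2 + 3x - 4.
Then p(8) = -1132.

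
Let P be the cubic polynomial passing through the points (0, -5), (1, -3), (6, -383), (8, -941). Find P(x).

P(x) = -2x^3 + x^2 + 3x - 5

Using the Lagrange interpolation formula with nodes 0, 1, 6, 8:
  L_0(x) = (x - 1)(x - 6)(x - 8) / -48
  L_1(x) = x(x - 6)(x - 8) / 35
  L_2(x) = x(x - 1)(x - 8) / -60
  L_3(x) = x(x - 1)(x - 6) / 112
Then P(x) = -5·L_0(x) - 3·L_1(x) - 383·L_2(x) - 941·L_3(x).
Expanding and collecting terms gives P(x) = -2x³ + x² + 3x - 5.
Check: P(1) = -3. ✓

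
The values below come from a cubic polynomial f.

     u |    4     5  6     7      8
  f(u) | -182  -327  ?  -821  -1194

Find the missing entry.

The 4 known points determine the degree-3 polynomial uniquely.
Write f(u) = au^3 + bu^2 + cu + d. Substituting each data point gives a linear system:
  64a + 16b + 4c + d = -182
  125a + 25b + 5c + d = -327
  343a + 49b + 7c + d = -821
  512a + 64b + 8c + d = -1194
Solving the system yields a = -2, b = -2, c = -5, d = -2.
So f(u) = -2u³ - 2u² - 5u - 2.
Then f(6) = -536.

-536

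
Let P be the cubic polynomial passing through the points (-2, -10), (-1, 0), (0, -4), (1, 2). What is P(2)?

Forward differences of the values at s = -2, -1, 0, 1:
  P  : -10  0  -4  2
  Δ  : 10  -4  6
  Δ^2: -14  10
  Δ^3: 24
The third differences are constant, confirming degree 3.
Interpolating (Newton forward form) and evaluating at s = 2 gives P(2) = 42.

42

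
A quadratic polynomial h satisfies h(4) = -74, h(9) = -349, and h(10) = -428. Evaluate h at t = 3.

-43

Write h(t) = at^2 + bt + c. Substituting each data point gives a linear system:
  16a + 4b + c = -74
  81a + 9b + c = -349
  100a + 10b + c = -428
Solving the system yields a = -4, b = -3, c = 2.
So h(t) = -4t^2 - 3t + 2.
Then h(3) = -43.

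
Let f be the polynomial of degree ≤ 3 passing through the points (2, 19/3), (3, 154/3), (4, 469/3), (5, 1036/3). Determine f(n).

f(n) = 4n^3 - 6n^2 - n + 1/3

Write f(n) = an^3 + bn^2 + cn + d. Substituting each data point gives a linear system:
  8a + 4b + 2c + d = 19/3
  27a + 9b + 3c + d = 154/3
  64a + 16b + 4c + d = 469/3
  125a + 25b + 5c + d = 1036/3
Solving the system yields a = 4, b = -6, c = -1, d = 1/3.
So f(n) = 4n^3 - 6n^2 - n + 1/3.
Check: f(2) = 19/3. ✓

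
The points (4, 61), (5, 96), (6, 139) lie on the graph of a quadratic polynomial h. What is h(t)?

Using the Lagrange interpolation formula with nodes 4, 5, 6:
  L_0(t) = (t - 5)(t - 6) / 2
  L_1(t) = (t - 4)(t - 6) / -1
  L_2(t) = (t - 4)(t - 5) / 2
Then h(t) = 61·L_0(t) + 96·L_1(t) + 139·L_2(t).
Expanding and collecting terms gives h(t) = 4t^2 - t + 1.
Check: h(4) = 61. ✓

h(t) = 4t^2 - t + 1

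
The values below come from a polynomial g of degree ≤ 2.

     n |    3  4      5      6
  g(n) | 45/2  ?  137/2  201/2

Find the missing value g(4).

85/2

On equispaced nodes a degree-2 polynomial has vanishing third forward difference, so
  - g(3) + 3·g(4) - 3·g(5) + g(6) = 0.
Substituting the known values and solving for g(4):
  3·g(4) = 255/2
  g(4) = 85/2.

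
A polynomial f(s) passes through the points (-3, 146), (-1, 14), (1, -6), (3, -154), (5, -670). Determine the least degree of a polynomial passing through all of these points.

3

Forward differences of the values at s = -3, -1, 1, 3, 5:
  f  : 146  14  -6  -154  -670
  Δ  : -132  -20  -148  -516
  Δ^2: 112  -128  -368
  Δ^3: -240  -240
  Δ^4: 0
The third differences are constant (-240) and nonzero, while all higher differences vanish, so the minimal degree is 3.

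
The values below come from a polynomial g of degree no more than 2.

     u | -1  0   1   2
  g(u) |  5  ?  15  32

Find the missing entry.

The 3 known points determine the degree-2 polynomial uniquely.
Write g(u) = au^2 + bu + c. Substituting each data point gives a linear system:
  a - b + c = 5
  a + b + c = 15
  4a + 2b + c = 32
Solving the system yields a = 4, b = 5, c = 6.
So g(u) = 4u^2 + 5u + 6.
Then g(0) = 6.

6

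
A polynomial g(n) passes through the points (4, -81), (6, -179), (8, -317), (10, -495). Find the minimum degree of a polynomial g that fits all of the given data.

2

Forward differences of the values at n = 4, 6, 8, 10:
  g  : -81  -179  -317  -495
  Δ  : -98  -138  -178
  Δ^2: -40  -40
  Δ^3: 0
The second differences are constant (-40) and nonzero, while all higher differences vanish, so the minimal degree is 2.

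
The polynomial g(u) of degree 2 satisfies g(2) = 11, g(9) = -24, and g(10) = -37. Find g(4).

11

Using the Lagrange interpolation formula with nodes 2, 9, 10:
  L_0(u) = (u - 9)(u - 10) / 56
  L_1(u) = (u - 2)(u - 10) / -7
  L_2(u) = (u - 2)(u - 9) / 8
Then g(u) = 11·L_0(u) - 24·L_1(u) - 37·L_2(u).
Expanding and collecting terms gives g(u) = -u² + 6u + 3.
Evaluating at u = 4: g(4) = 11.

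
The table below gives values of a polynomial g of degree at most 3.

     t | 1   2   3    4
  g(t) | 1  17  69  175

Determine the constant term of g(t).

3

Write g(t) = at^3 + bt^2 + ct + d. Substituting each data point gives a linear system:
  a + b + c + d = 1
  8a + 4b + 2c + d = 17
  27a + 9b + 3c + d = 69
  64a + 16b + 4c + d = 175
Solving the system yields a = 3, b = 0, c = -5, d = 3.
So g(t) = 3t³ - 5t + 3.
The constant term is 3.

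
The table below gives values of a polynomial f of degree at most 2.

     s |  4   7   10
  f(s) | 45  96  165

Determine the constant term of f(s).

Write f(s) = as^2 + bs + c. Substituting each data point gives a linear system:
  16a + 4b + c = 45
  49a + 7b + c = 96
  100a + 10b + c = 165
Solving the system yields a = 1, b = 6, c = 5.
So f(s) = s^2 + 6s + 5.
The constant term is 5.

5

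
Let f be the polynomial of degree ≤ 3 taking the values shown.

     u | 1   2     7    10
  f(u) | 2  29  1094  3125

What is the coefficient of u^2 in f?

1

Write f(u) = au^3 + bu^2 + cu + d. Substituting each data point gives a linear system:
  a + b + c + d = 2
  8a + 4b + 2c + d = 29
  343a + 49b + 7c + d = 1094
  1000a + 100b + 10c + d = 3125
Solving the system yields a = 3, b = 1, c = 3, d = -5.
So f(u) = 3u^3 + u^2 + 3u - 5.
The coefficient of u^2 is 1.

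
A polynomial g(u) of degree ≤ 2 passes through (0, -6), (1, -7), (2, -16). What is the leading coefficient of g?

-4

Write g(u) = au^2 + bu + c. Substituting each data point gives a linear system:
  c = -6
  a + b + c = -7
  4a + 2b + c = -16
Solving the system yields a = -4, b = 3, c = -6.
So g(u) = -4u^2 + 3u - 6.
The leading coefficient is -4.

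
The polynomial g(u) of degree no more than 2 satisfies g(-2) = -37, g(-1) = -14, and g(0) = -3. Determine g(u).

Using the Lagrange interpolation formula with nodes -2, -1, 0:
  L_0(u) = (u + 1)u / 2
  L_1(u) = (u + 2)u / -1
  L_2(u) = (u + 2)(u + 1) / 2
Then g(u) = -37·L_0(u) - 14·L_1(u) - 3·L_2(u).
Expanding and collecting terms gives g(u) = -6u² + 5u - 3.
Check: g(0) = -3. ✓

g(u) = -6u^2 + 5u - 3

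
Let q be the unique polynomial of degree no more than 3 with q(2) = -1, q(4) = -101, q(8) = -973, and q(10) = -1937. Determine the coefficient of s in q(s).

6

Write q(s) = as^3 + bs^2 + cs + d. Substituting each data point gives a linear system:
  8a + 4b + 2c + d = -1
  64a + 16b + 4c + d = -101
  512a + 64b + 8c + d = -973
  1000a + 100b + 10c + d = -1937
Solving the system yields a = -2, b = 0, c = 6, d = 3.
So q(s) = -2s³ + 6s + 3.
The coefficient of s is 6.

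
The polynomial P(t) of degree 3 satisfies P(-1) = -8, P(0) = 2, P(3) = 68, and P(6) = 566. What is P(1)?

Using the Lagrange interpolation formula with nodes -1, 0, 3, 6:
  L_0(t) = t(t - 3)(t - 6) / -28
  L_1(t) = (t + 1)(t - 3)(t - 6) / 18
  L_2(t) = (t + 1)t(t - 6) / -36
  L_3(t) = (t + 1)t(t - 3) / 126
Then P(t) = -8·L_0(t) + 2·L_1(t) + 68·L_2(t) + 566·L_3(t).
Expanding and collecting terms gives P(t) = 3t^3 - 3t^2 + 4t + 2.
Evaluating at t = 1: P(1) = 6.

6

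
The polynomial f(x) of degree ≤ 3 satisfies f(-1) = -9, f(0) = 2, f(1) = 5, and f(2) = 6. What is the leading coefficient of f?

1

Write f(x) = ax^3 + bx^2 + cx + d. Substituting each data point gives a linear system:
  -a + b - c + d = -9
  d = 2
  a + b + c + d = 5
  8a + 4b + 2c + d = 6
Solving the system yields a = 1, b = -4, c = 6, d = 2.
So f(x) = x^3 - 4x^2 + 6x + 2.
The leading coefficient is 1.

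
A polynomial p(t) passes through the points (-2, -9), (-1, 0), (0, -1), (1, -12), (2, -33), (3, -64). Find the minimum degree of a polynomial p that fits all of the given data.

Forward differences of the values at t = -2, -1, 0, 1, 2, 3:
  p  : -9  0  -1  -12  -33  -64
  Δ  : 9  -1  -11  -21  -31
  Δ^2: -10  -10  -10  -10
  Δ^3: 0  0  0
  Δ^4: 0  0
  Δ^5: 0
The second differences are constant (-10) and nonzero, while all higher differences vanish, so the minimal degree is 2.

2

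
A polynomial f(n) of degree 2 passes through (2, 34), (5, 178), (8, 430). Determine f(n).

f(n) = 6n^2 + 6n - 2

Using the Lagrange interpolation formula with nodes 2, 5, 8:
  L_0(n) = (n - 5)(n - 8) / 18
  L_1(n) = (n - 2)(n - 8) / -9
  L_2(n) = (n - 2)(n - 5) / 18
Then f(n) = 34·L_0(n) + 178·L_1(n) + 430·L_2(n).
Expanding and collecting terms gives f(n) = 6n² + 6n - 2.
Check: f(5) = 178. ✓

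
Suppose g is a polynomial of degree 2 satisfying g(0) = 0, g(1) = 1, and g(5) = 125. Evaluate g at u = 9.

441

Write g(u) = au^2 + bu + c. Substituting each data point gives a linear system:
  c = 0
  a + b + c = 1
  25a + 5b + c = 125
Solving the system yields a = 6, b = -5, c = 0.
So g(u) = 6u^2 - 5u.
Then g(9) = 441.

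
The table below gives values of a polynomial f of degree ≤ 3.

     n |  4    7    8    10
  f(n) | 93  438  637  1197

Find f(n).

f(n) = n^3 + 2n^2 - 3

Write f(n) = an^3 + bn^2 + cn + d. Substituting each data point gives a linear system:
  64a + 16b + 4c + d = 93
  343a + 49b + 7c + d = 438
  512a + 64b + 8c + d = 637
  1000a + 100b + 10c + d = 1197
Solving the system yields a = 1, b = 2, c = 0, d = -3.
So f(n) = n³ + 2n² - 3.
Check: f(10) = 1197. ✓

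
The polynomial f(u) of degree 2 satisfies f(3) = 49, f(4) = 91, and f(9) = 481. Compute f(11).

721

Write f(u) = au^2 + bu + c. Substituting each data point gives a linear system:
  9a + 3b + c = 49
  16a + 4b + c = 91
  81a + 9b + c = 481
Solving the system yields a = 6, b = 0, c = -5.
So f(u) = 6u² - 5.
Then f(11) = 721.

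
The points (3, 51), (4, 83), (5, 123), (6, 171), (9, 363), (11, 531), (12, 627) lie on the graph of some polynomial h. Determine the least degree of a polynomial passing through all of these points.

Divided differences on the nodes 3, 4, 5, 6, 9, 11, 12:
  order 0: 51  83  123  171  363  531  627
  order 1: 32  40  48  64  84  96
  order 2: 4  4  4  4  4
  order 3: 0  0  0  0
  order 4: 0  0  0
  order 5: 0  0
  order 6: 0
The order-2 divided differences are all 4 (nonzero) and every higher order vanishes, so the data lies on a polynomial of degree exactly 2.

2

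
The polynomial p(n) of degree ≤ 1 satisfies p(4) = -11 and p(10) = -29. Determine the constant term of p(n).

1

Write p(n) = an + b. Substituting each data point gives a linear system:
  4a + b = -11
  10a + b = -29
Solving the system yields a = -3, b = 1.
So p(n) = -3n + 1.
The constant term is 1.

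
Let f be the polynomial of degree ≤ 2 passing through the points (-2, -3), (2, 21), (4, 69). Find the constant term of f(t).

Write f(t) = at^2 + bt + c. Substituting each data point gives a linear system:
  4a - 2b + c = -3
  4a + 2b + c = 21
  16a + 4b + c = 69
Solving the system yields a = 3, b = 6, c = -3.
So f(t) = 3t² + 6t - 3.
The constant term is -3.

-3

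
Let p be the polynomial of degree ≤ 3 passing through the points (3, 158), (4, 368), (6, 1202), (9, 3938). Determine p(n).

p(n) = 5n^3 + 4n^2 - 3n - 4

Using the Lagrange interpolation formula with nodes 3, 4, 6, 9:
  L_0(n) = (n - 4)(n - 6)(n - 9) / -18
  L_1(n) = (n - 3)(n - 6)(n - 9) / 10
  L_2(n) = (n - 3)(n - 4)(n - 9) / -18
  L_3(n) = (n - 3)(n - 4)(n - 6) / 90
Then p(n) = 158·L_0(n) + 368·L_1(n) + 1202·L_2(n) + 3938·L_3(n).
Expanding and collecting terms gives p(n) = 5n³ + 4n² - 3n - 4.
Check: p(9) = 3938. ✓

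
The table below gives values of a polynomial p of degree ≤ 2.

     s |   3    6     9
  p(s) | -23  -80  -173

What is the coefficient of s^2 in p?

-2

Write p(s) = as^2 + bs + c. Substituting each data point gives a linear system:
  9a + 3b + c = -23
  36a + 6b + c = -80
  81a + 9b + c = -173
Solving the system yields a = -2, b = -1, c = -2.
So p(s) = -2s² - s - 2.
The leading coefficient is -2.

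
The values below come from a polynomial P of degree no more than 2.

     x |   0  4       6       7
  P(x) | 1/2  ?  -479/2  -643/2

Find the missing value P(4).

-223/2

The 3 known points determine the degree-2 polynomial uniquely.
Write P(x) = ax^2 + bx + c. Substituting each data point gives a linear system:
  c = 1/2
  36a + 6b + c = -479/2
  49a + 7b + c = -643/2
Solving the system yields a = -6, b = -4, c = 1/2.
So P(x) = -6x² - 4x + 1/2.
Then P(4) = -223/2.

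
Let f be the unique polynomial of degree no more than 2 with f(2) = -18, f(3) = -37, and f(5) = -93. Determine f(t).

Write f(t) = at^2 + bt + c. Substituting each data point gives a linear system:
  4a + 2b + c = -18
  9a + 3b + c = -37
  25a + 5b + c = -93
Solving the system yields a = -3, b = -4, c = 2.
So f(t) = -3t^2 - 4t + 2.
Check: f(3) = -37. ✓

f(t) = -3t^2 - 4t + 2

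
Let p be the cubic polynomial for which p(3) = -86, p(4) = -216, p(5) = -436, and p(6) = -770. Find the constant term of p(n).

Write p(n) = an^3 + bn^2 + cn + d. Substituting each data point gives a linear system:
  27a + 9b + 3c + d = -86
  64a + 16b + 4c + d = -216
  125a + 25b + 5c + d = -436
  216a + 36b + 6c + d = -770
Solving the system yields a = -4, b = 3, c = -3, d = 4.
So p(n) = -4n^3 + 3n^2 - 3n + 4.
The constant term is 4.

4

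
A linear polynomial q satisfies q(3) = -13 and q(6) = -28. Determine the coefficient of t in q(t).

Write q(t) = at + b. Substituting each data point gives a linear system:
  3a + b = -13
  6a + b = -28
Solving the system yields a = -5, b = 2.
So q(t) = -5t + 2.
The leading coefficient is -5.

-5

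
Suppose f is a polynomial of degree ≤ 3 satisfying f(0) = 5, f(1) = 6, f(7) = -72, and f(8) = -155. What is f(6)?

Using the Lagrange interpolation formula with nodes 0, 1, 7, 8:
  L_0(u) = (u - 1)(u - 7)(u - 8) / -56
  L_1(u) = u(u - 7)(u - 8) / 42
  L_2(u) = u(u - 1)(u - 8) / -42
  L_3(u) = u(u - 1)(u - 7) / 56
Then f(u) = 5·L_0(u) + 6·L_1(u) - 72·L_2(u) - 155·L_3(u).
Expanding and collecting terms gives f(u) = -u^3 + 6u^2 - 4u + 5.
Evaluating at u = 6: f(6) = -19.

-19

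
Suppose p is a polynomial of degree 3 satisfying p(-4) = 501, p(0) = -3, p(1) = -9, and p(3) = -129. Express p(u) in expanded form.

Using the Lagrange interpolation formula with nodes -4, 0, 1, 3:
  L_0(u) = u(u - 1)(u - 3) / -140
  L_1(u) = (u + 4)(u - 1)(u - 3) / 12
  L_2(u) = (u + 4)u(u - 3) / -10
  L_3(u) = (u + 4)u(u - 1) / 42
Then p(u) = 501·L_0(u) - 3·L_1(u) - 9·L_2(u) - 129·L_3(u).
Expanding and collecting terms gives p(u) = -6u³ + 6u² - 6u - 3.
Check: p(-4) = 501. ✓

p(u) = -6u^3 + 6u^2 - 6u - 3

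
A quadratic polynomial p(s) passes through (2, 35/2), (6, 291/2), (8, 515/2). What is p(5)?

Write p(s) = as^2 + bs + c. Substituting each data point gives a linear system:
  4a + 2b + c = 35/2
  36a + 6b + c = 291/2
  64a + 8b + c = 515/2
Solving the system yields a = 4, b = 0, c = 3/2.
So p(s) = 4s^2 + 3/2.
Then p(5) = 203/2.

203/2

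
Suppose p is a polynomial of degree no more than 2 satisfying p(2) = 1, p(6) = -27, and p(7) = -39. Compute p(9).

Using the Lagrange interpolation formula with nodes 2, 6, 7:
  L_0(s) = (s - 6)(s - 7) / 20
  L_1(s) = (s - 2)(s - 7) / -4
  L_2(s) = (s - 2)(s - 6) / 5
Then p(s) = 1·L_0(s) - 27·L_1(s) - 39·L_2(s).
Expanding and collecting terms gives p(s) = -s^2 + s + 3.
Evaluating at s = 9: p(9) = -69.

-69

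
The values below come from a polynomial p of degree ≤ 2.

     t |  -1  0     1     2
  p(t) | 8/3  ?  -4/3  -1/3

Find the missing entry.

On equispaced nodes a degree-2 polynomial has vanishing third forward difference, so
  - p(-1) + 3·p(0) - 3·p(1) + p(2) = 0.
Substituting the known values and solving for p(0):
  3·p(0) = -1
  p(0) = -1/3.

-1/3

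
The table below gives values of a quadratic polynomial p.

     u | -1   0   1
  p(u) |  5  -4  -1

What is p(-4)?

104

Using the Lagrange interpolation formula with nodes -1, 0, 1:
  L_0(u) = u(u - 1) / 2
  L_1(u) = (u + 1)(u - 1) / -1
  L_2(u) = (u + 1)u / 2
Then p(u) = 5·L_0(u) - 4·L_1(u) - 1·L_2(u).
Expanding and collecting terms gives p(u) = 6u^2 - 3u - 4.
Evaluating at u = -4: p(-4) = 104.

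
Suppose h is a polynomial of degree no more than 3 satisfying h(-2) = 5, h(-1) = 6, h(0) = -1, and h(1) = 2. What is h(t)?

Write h(t) = at^3 + bt^2 + ct + d. Substituting each data point gives a linear system:
  -8a + 4b - 2c + d = 5
  -a + b - c + d = 6
  d = -1
  a + b + c + d = 2
Solving the system yields a = 3, b = 5, c = -5, d = -1.
So h(t) = 3t^3 + 5t^2 - 5t - 1.
Check: h(-1) = 6. ✓

h(t) = 3t^3 + 5t^2 - 5t - 1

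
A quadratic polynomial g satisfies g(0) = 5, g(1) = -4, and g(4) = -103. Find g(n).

g(n) = -6n^2 - 3n + 5

Write g(n) = an^2 + bn + c. Substituting each data point gives a linear system:
  c = 5
  a + b + c = -4
  16a + 4b + c = -103
Solving the system yields a = -6, b = -3, c = 5.
So g(n) = -6n^2 - 3n + 5.
Check: g(0) = 5. ✓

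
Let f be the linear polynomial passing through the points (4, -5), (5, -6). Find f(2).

-3

Write f(s) = as + b. Substituting each data point gives a linear system:
  4a + b = -5
  5a + b = -6
Solving the system yields a = -1, b = -1.
So f(s) = -s - 1.
Then f(2) = -3.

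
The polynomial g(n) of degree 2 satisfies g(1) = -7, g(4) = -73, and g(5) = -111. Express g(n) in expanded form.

g(n) = -4n^2 - 2n - 1

Write g(n) = an^2 + bn + c. Substituting each data point gives a linear system:
  a + b + c = -7
  16a + 4b + c = -73
  25a + 5b + c = -111
Solving the system yields a = -4, b = -2, c = -1.
So g(n) = -4n^2 - 2n - 1.
Check: g(1) = -7. ✓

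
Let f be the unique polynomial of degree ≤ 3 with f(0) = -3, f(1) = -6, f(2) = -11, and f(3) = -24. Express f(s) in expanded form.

Using the Lagrange interpolation formula with nodes 0, 1, 2, 3:
  L_0(s) = (s - 1)(s - 2)(s - 3) / -6
  L_1(s) = s(s - 2)(s - 3) / 2
  L_2(s) = s(s - 1)(s - 3) / -2
  L_3(s) = s(s - 1)(s - 2) / 6
Then f(s) = -3·L_0(s) - 6·L_1(s) - 11·L_2(s) - 24·L_3(s).
Expanding and collecting terms gives f(s) = -s³ + 2s² - 4s - 3.
Check: f(3) = -24. ✓

f(s) = -s^3 + 2s^2 - 4s - 3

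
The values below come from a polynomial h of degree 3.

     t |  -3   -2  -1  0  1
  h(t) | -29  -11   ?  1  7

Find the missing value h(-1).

The 4 known points determine the degree-3 polynomial uniquely.
Write h(t) = at^3 + bt^2 + ct + d. Substituting each data point gives a linear system:
  -27a + 9b - 3c + d = -29
  -8a + 4b - 2c + d = -11
  d = 1
  a + b + c + d = 7
Solving the system yields a = 1, b = 1, c = 4, d = 1.
So h(t) = t^3 + t^2 + 4t + 1.
Then h(-1) = -3.

-3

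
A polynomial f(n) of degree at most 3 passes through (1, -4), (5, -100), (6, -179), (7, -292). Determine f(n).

f(n) = -n^3 + n^2 + n - 5

Write f(n) = an^3 + bn^2 + cn + d. Substituting each data point gives a linear system:
  a + b + c + d = -4
  125a + 25b + 5c + d = -100
  216a + 36b + 6c + d = -179
  343a + 49b + 7c + d = -292
Solving the system yields a = -1, b = 1, c = 1, d = -5.
So f(n) = -n^3 + n^2 + n - 5.
Check: f(1) = -4. ✓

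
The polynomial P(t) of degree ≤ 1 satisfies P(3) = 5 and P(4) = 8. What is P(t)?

P(t) = 3t - 4

Write P(t) = at + b. Substituting each data point gives a linear system:
  3a + b = 5
  4a + b = 8
Solving the system yields a = 3, b = -4.
So P(t) = 3t - 4.
Check: P(4) = 8. ✓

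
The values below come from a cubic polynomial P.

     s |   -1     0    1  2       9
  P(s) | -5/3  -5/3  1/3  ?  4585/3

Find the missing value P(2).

The 4 known points determine the degree-3 polynomial uniquely.
Write P(s) = as^3 + bs^2 + cs + d. Substituting each data point gives a linear system:
  -a + b - c + d = -5/3
  d = -5/3
  a + b + c + d = 1/3
  729a + 81b + 9c + d = 4585/3
Solving the system yields a = 2, b = 1, c = -1, d = -5/3.
So P(s) = 2s^3 + s^2 - s - 5/3.
Then P(2) = 49/3.

49/3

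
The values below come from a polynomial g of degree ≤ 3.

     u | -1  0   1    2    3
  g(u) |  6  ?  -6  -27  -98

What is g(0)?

-5

The 4 known points determine the degree-3 polynomial uniquely.
Write g(u) = au^3 + bu^2 + cu + d. Substituting each data point gives a linear system:
  -a + b - c + d = 6
  a + b + c + d = -6
  8a + 4b + 2c + d = -27
  27a + 9b + 3c + d = -98
Solving the system yields a = -5, b = 5, c = -1, d = -5.
So g(u) = -5u^3 + 5u^2 - u - 5.
Then g(0) = -5.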